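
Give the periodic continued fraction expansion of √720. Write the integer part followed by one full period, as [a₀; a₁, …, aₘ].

a₀ = ⌊√720⌋ = 26.

[26; 1, 4, 1, 52]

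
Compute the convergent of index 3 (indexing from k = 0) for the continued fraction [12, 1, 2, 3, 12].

Using pₖ = aₖpₖ₋₁ + pₖ₋₂, qₖ = aₖqₖ₋₁ + qₖ₋₂ (with p₋₁=1, p₋₂=0, q₋₁=0, q₋₂=1):
  k=0: a=12, p=12, q=1
  k=1: a=1, p=13, q=1
  k=2: a=2, p=38, q=3
  k=3: a=3, p=127, q=10

127/10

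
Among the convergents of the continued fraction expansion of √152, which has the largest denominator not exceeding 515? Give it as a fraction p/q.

√152 = [12; 3, 24, …] (period length 2).
Convergents:
  p_0/q_0 = 12/1
  p_1/q_1 = 37/3
  p_2/q_2 = 900/73
  p_3/q_3 = 2737/222
  p_4/q_4 = 66588/5401
q_3 = 222 ≤ 515 < 5401 = q_4, so the answer is 2737/222.

2737/222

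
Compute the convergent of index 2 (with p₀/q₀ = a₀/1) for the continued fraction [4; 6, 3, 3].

79/19

Using pₖ = aₖpₖ₋₁ + pₖ₋₂, qₖ = aₖqₖ₋₁ + qₖ₋₂ (with p₋₁=1, p₋₂=0, q₋₁=0, q₋₂=1):
  k=0: a=4, p=4, q=1
  k=1: a=6, p=25, q=6
  k=2: a=3, p=79, q=19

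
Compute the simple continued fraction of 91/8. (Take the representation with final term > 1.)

[11; 2, 1, 2]

91 = 11×8 + 3
8 = 2×3 + 2
3 = 1×2 + 1
2 = 2×1 + 0  (stop)
So 91/8 = [11; 2, 1, 2].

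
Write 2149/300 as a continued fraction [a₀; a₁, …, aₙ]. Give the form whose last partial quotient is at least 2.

2149 = 7*300 + 49
300 = 6*49 + 6
49 = 8*6 + 1
6 = 6*1 + 0  (stop)
So 2149/300 = [7; 6, 8, 6].

[7; 6, 8, 6]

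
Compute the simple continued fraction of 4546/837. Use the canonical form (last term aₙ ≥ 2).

4546 = 5×837 + 361
837 = 2×361 + 115
361 = 3×115 + 16
115 = 7×16 + 3
16 = 5×3 + 1
3 = 3×1 + 0  (stop)
So 4546/837 = [5; 2, 3, 7, 5, 3].

[5; 2, 3, 7, 5, 3]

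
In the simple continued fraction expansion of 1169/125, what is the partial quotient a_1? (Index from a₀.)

1169 = 9·125 + 44   →  a_0 = 9
125 = 2·44 + 37   →  a_1 = 2

2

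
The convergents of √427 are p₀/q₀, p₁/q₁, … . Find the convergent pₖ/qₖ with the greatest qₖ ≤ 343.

5104/247

√427 = [20; 1, 1, 1, 40, …] (period length 4).
Convergents:
  p_0/q_0 = 20/1
  p_1/q_1 = 21/1
  p_2/q_2 = 41/2
  p_3/q_3 = 62/3
  p_4/q_4 = 2521/122
  p_5/q_5 = 2583/125
  p_6/q_6 = 5104/247
  p_7/q_7 = 7687/372
q_6 = 247 ≤ 343 < 372 = q_7, so the answer is 5104/247.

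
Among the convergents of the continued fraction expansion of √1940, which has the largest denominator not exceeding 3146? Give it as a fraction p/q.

√1940 = [44; 22, 88, …] (period length 2).
Convergents:
  p_0/q_0 = 44/1
  p_1/q_1 = 969/22
  p_2/q_2 = 85316/1937
  p_3/q_3 = 1877921/42636
q_2 = 1937 ≤ 3146 < 42636 = q_3, so the answer is 85316/1937.

85316/1937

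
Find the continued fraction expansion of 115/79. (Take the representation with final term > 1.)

[1; 2, 5, 7]

115 = 1×79 + 36
79 = 2×36 + 7
36 = 5×7 + 1
7 = 7×1 + 0  (stop)
So 115/79 = [1; 2, 5, 7].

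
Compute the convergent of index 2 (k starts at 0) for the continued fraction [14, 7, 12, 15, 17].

1202/85

Using pₖ = aₖpₖ₋₁ + pₖ₋₂, qₖ = aₖqₖ₋₁ + qₖ₋₂ (with p₋₁=1, p₋₂=0, q₋₁=0, q₋₂=1):
  k=0: a=14, p=14, q=1
  k=1: a=7, p=99, q=7
  k=2: a=12, p=1202, q=85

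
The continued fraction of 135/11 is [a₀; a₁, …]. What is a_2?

1

135 = 12·11 + 3   →  a_0 = 12
11 = 3·3 + 2   →  a_1 = 3
3 = 1·2 + 1   →  a_2 = 1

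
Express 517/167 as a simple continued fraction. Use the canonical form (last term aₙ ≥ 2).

[3; 10, 2, 3, 2]

517 = 3*167 + 16
167 = 10*16 + 7
16 = 2*7 + 2
7 = 3*2 + 1
2 = 2*1 + 0  (stop)
So 517/167 = [3; 10, 2, 3, 2].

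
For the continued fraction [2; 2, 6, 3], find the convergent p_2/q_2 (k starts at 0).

32/13

Using pₖ = aₖpₖ₋₁ + pₖ₋₂, qₖ = aₖqₖ₋₁ + qₖ₋₂ (with p₋₁=1, p₋₂=0, q₋₁=0, q₋₂=1):
  k=0: a=2, p=2, q=1
  k=1: a=2, p=5, q=2
  k=2: a=6, p=32, q=13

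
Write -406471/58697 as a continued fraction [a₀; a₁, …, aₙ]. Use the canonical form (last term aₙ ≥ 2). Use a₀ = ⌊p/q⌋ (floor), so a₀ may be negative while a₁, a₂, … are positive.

-406471 = -7×58697 + 4408
58697 = 13×4408 + 1393
4408 = 3×1393 + 229
1393 = 6×229 + 19
229 = 12×19 + 1
19 = 19×1 + 0  (stop)
So -406471/58697 = [-7; 13, 3, 6, 12, 19].

[-7; 13, 3, 6, 12, 19]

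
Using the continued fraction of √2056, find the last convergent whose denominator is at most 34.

1451/32

√2056 = [45; 2, 1, 10, 1, 2, 90, …] (period length 6).
Convergents:
  p_0/q_0 = 45/1
  p_1/q_1 = 91/2
  p_2/q_2 = 136/3
  p_3/q_3 = 1451/32
  p_4/q_4 = 1587/35
q_3 = 32 ≤ 34 < 35 = q_4, so the answer is 1451/32.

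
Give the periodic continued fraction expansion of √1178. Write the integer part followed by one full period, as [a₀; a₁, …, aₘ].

[34; 3, 9, 2, 9, 3, 68]

a₀ = ⌊√1178⌋ = 34.
With m₀=0, d₀=1 and mₖ₊₁ = dₖaₖ − mₖ, dₖ₊₁ = (n − mₖ₊₁²)/dₖ, aₖ₊₁ = ⌊(a₀+mₖ₊₁)/dₖ₊₁⌋:
  k=1: m=34, d=22, a=3
  k=2: m=32, d=7, a=9
  k=3: m=31, d=31, a=2
  k=4: m=31, d=7, a=9
  k=5: m=32, d=22, a=3
  k=6: m=34, d=1, a=68
d=1 and a=2a₀=68 at k=6, so the next step gives (m, d) = (34, 22) again — its k=1 value — and the period has length 6.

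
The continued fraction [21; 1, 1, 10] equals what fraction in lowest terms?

452/21

Using pₖ = aₖpₖ₋₁ + pₖ₋₂ and qₖ = aₖqₖ₋₁ + qₖ₋₂:
  k=0: a=21, p=21, q=1
  k=1: a=1, p=22, q=1
  k=2: a=1, p=43, q=2
  k=3: a=10, p=452, q=21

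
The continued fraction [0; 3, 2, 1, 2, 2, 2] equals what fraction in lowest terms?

46/155

Using pₖ = aₖpₖ₋₁ + pₖ₋₂ and qₖ = aₖqₖ₋₁ + qₖ₋₂:
  k=0: a=0, p=0, q=1
  k=1: a=3, p=1, q=3
  k=2: a=2, p=2, q=7
  k=3: a=1, p=3, q=10
  k=4: a=2, p=8, q=27
  k=5: a=2, p=19, q=64
  k=6: a=2, p=46, q=155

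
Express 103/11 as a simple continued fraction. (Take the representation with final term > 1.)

103 = 9*11 + 4
11 = 2*4 + 3
4 = 1*3 + 1
3 = 3*1 + 0  (stop)
So 103/11 = [9; 2, 1, 3].

[9; 2, 1, 3]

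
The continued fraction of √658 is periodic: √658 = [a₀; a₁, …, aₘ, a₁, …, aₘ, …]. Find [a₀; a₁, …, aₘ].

a₀ = ⌊√658⌋ = 25.
With m₀=0, d₀=1 and mₖ₊₁ = dₖaₖ − mₖ, dₖ₊₁ = (n − mₖ₊₁²)/dₖ, aₖ₊₁ = ⌊(a₀+mₖ₊₁)/dₖ₊₁⌋:
  k=1: m=25, d=33, a=1
  k=2: m=8, d=18, a=1
  k=3: m=10, d=31, a=1
  k=4: m=21, d=7, a=6
  k=5: m=21, d=31, a=1
  k=6: m=10, d=18, a=1
  k=7: m=8, d=33, a=1
  k=8: m=25, d=1, a=50
d=1 and a=2a₀=50 at k=8, so the next step gives (m, d) = (25, 33) again — its k=1 value — and the period has length 8.

[25; 1, 1, 1, 6, 1, 1, 1, 50]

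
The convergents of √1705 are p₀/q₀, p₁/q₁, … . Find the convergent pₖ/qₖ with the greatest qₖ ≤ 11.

289/7

√1705 = [41; 3, 2, 3, 82, …] (period length 4).
Convergents:
  p_0/q_0 = 41/1
  p_1/q_1 = 124/3
  p_2/q_2 = 289/7
  p_3/q_3 = 991/24
q_2 = 7 ≤ 11 < 24 = q_3, so the answer is 289/7.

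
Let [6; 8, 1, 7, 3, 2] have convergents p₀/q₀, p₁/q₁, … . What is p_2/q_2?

55/9

Using pₖ = aₖpₖ₋₁ + pₖ₋₂, qₖ = aₖqₖ₋₁ + qₖ₋₂ (with p₋₁=1, p₋₂=0, q₋₁=0, q₋₂=1):
  k=0: a=6, p=6, q=1
  k=1: a=8, p=49, q=8
  k=2: a=1, p=55, q=9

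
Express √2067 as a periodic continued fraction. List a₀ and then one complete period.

[45; 2, 6, 2, 90]

a₀ = ⌊√2067⌋ = 45.
With m₀=0, d₀=1 and mₖ₊₁ = dₖaₖ − mₖ, dₖ₊₁ = (n − mₖ₊₁²)/dₖ, aₖ₊₁ = ⌊(a₀+mₖ₊₁)/dₖ₊₁⌋:
  k=1: m=45, d=42, a=2
  k=2: m=39, d=13, a=6
  k=3: m=39, d=42, a=2
  k=4: m=45, d=1, a=90
d=1 and a=2a₀=90 at k=4, so the next step gives (m, d) = (45, 42) again — its k=1 value — and the period has length 4.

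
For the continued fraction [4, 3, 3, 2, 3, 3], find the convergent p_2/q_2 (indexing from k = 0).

Using pₖ = aₖpₖ₋₁ + pₖ₋₂, qₖ = aₖqₖ₋₁ + qₖ₋₂ (with p₋₁=1, p₋₂=0, q₋₁=0, q₋₂=1):
  k=0: a=4, p=4, q=1
  k=1: a=3, p=13, q=3
  k=2: a=3, p=43, q=10

43/10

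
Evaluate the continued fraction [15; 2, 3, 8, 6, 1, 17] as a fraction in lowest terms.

Using pₖ = aₖpₖ₋₁ + pₖ₋₂ and qₖ = aₖqₖ₋₁ + qₖ₋₂:
  k=0: a=15, p=15, q=1
  k=1: a=2, p=31, q=2
  k=2: a=3, p=108, q=7
  k=3: a=8, p=895, q=58
  k=4: a=6, p=5478, q=355
  k=5: a=1, p=6373, q=413
  k=6: a=17, p=113819, q=7376

113819/7376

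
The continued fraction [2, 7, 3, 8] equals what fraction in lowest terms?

Fold from the inside: start with 8/1.
  3 + 1/8 = 25/8
  7 + 8/25 = 183/25
  2 + 25/183 = 391/183

391/183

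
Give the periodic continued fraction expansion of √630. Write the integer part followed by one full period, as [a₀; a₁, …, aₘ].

a₀ = ⌊√630⌋ = 25.
With m₀=0, d₀=1 and mₖ₊₁ = dₖaₖ − mₖ, dₖ₊₁ = (n − mₖ₊₁²)/dₖ, aₖ₊₁ = ⌊(a₀+mₖ₊₁)/dₖ₊₁⌋:
  k=1: m=25, d=5, a=10
  k=2: m=25, d=1, a=50
d=1 and a=2a₀=50 at k=2, so the next step gives (m, d) = (25, 5) again — its k=1 value — and the period has length 2.

[25; 10, 50]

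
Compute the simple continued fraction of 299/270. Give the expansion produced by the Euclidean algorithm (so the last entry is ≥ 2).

299 = 1×270 + 29
270 = 9×29 + 9
29 = 3×9 + 2
9 = 4×2 + 1
2 = 2×1 + 0  (stop)
So 299/270 = [1; 9, 3, 4, 2].

[1; 9, 3, 4, 2]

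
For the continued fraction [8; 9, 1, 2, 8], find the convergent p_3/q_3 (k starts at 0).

235/29

Using pₖ = aₖpₖ₋₁ + pₖ₋₂, qₖ = aₖqₖ₋₁ + qₖ₋₂ (with p₋₁=1, p₋₂=0, q₋₁=0, q₋₂=1):
  k=0: a=8, p=8, q=1
  k=1: a=9, p=73, q=9
  k=2: a=1, p=81, q=10
  k=3: a=2, p=235, q=29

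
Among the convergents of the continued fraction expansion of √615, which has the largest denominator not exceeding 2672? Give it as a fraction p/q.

30751/1240

√615 = [24; 1, 3, 1, 48, …] (period length 4).
Convergents:
  p_0/q_0 = 24/1
  p_1/q_1 = 25/1
  p_2/q_2 = 99/4
  p_3/q_3 = 124/5
  p_4/q_4 = 6051/244
  p_5/q_5 = 6175/249
  p_6/q_6 = 24576/991
  p_7/q_7 = 30751/1240
  p_8/q_8 = 1500624/60511
q_7 = 1240 ≤ 2672 < 60511 = q_8, so the answer is 30751/1240.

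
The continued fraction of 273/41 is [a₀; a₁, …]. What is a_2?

1

273 = 6·41 + 27   →  a_0 = 6
41 = 1·27 + 14   →  a_1 = 1
27 = 1·14 + 13   →  a_2 = 1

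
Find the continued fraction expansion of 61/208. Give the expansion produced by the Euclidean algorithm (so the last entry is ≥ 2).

61 = 0*208 + 61
208 = 3*61 + 25
61 = 2*25 + 11
25 = 2*11 + 3
11 = 3*3 + 2
3 = 1*2 + 1
2 = 2*1 + 0  (stop)
So 61/208 = [0; 3, 2, 2, 3, 1, 2].

[0; 3, 2, 2, 3, 1, 2]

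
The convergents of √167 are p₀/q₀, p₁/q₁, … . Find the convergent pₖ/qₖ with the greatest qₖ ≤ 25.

√167 = [12; 1, 11, 1, 24, …] (period length 4).
Convergents:
  p_0/q_0 = 12/1
  p_1/q_1 = 13/1
  p_2/q_2 = 155/12
  p_3/q_3 = 168/13
  p_4/q_4 = 4187/324
q_3 = 13 ≤ 25 < 324 = q_4, so the answer is 168/13.

168/13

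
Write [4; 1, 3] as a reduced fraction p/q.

Using pₖ = aₖpₖ₋₁ + pₖ₋₂ and qₖ = aₖqₖ₋₁ + qₖ₋₂:
  k=0: a=4, p=4, q=1
  k=1: a=1, p=5, q=1
  k=2: a=3, p=19, q=4

19/4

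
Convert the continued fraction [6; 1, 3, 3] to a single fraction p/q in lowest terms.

Fold from the inside: start with 3/1.
  3 + 1/3 = 10/3
  1 + 3/10 = 13/10
  6 + 10/13 = 88/13

88/13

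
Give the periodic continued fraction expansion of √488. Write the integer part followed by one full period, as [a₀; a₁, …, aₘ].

[22; 11, 44]

a₀ = ⌊√488⌋ = 22.
With m₀=0, d₀=1 and mₖ₊₁ = dₖaₖ − mₖ, dₖ₊₁ = (n − mₖ₊₁²)/dₖ, aₖ₊₁ = ⌊(a₀+mₖ₊₁)/dₖ₊₁⌋:
  k=1: m=22, d=4, a=11
  k=2: m=22, d=1, a=44
d=1 and a=2a₀=44 at k=2, so the next step gives (m, d) = (22, 4) again — its k=1 value — and the period has length 2.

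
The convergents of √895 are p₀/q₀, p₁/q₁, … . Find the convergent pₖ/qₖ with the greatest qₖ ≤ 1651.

21510/719

√895 = [29; 1, 10, 1, 58, …] (period length 4).
Convergents:
  p_0/q_0 = 29/1
  p_1/q_1 = 30/1
  p_2/q_2 = 329/11
  p_3/q_3 = 359/12
  p_4/q_4 = 21151/707
  p_5/q_5 = 21510/719
  p_6/q_6 = 236251/7897
q_5 = 719 ≤ 1651 < 7897 = q_6, so the answer is 21510/719.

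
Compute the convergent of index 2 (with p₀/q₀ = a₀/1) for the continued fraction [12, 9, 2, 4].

Using pₖ = aₖpₖ₋₁ + pₖ₋₂, qₖ = aₖqₖ₋₁ + qₖ₋₂ (with p₋₁=1, p₋₂=0, q₋₁=0, q₋₂=1):
  k=0: a=12, p=12, q=1
  k=1: a=9, p=109, q=9
  k=2: a=2, p=230, q=19

230/19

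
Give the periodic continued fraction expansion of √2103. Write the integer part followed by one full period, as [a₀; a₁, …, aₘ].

[45; 1, 6, 15, 6, 1, 90]

a₀ = ⌊√2103⌋ = 45.
With m₀=0, d₀=1 and mₖ₊₁ = dₖaₖ − mₖ, dₖ₊₁ = (n − mₖ₊₁²)/dₖ, aₖ₊₁ = ⌊(a₀+mₖ₊₁)/dₖ₊₁⌋:
  k=1: m=45, d=78, a=1
  k=2: m=33, d=13, a=6
  k=3: m=45, d=6, a=15
  k=4: m=45, d=13, a=6
  k=5: m=33, d=78, a=1
  k=6: m=45, d=1, a=90
d=1 and a=2a₀=90 at k=6, so the next step gives (m, d) = (45, 78) again — its k=1 value — and the period has length 6.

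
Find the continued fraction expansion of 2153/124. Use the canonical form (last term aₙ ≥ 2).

2153 = 17·124 + 45
124 = 2·45 + 34
45 = 1·34 + 11
34 = 3·11 + 1
11 = 11·1 + 0  (stop)
So 2153/124 = [17; 2, 1, 3, 11].

[17; 2, 1, 3, 11]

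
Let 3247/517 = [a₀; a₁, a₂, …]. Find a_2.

3247 = 6·517 + 145   →  a_0 = 6
517 = 3·145 + 82   →  a_1 = 3
145 = 1·82 + 63   →  a_2 = 1

1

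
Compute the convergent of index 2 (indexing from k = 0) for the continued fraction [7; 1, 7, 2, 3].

63/8

Using pₖ = aₖpₖ₋₁ + pₖ₋₂, qₖ = aₖqₖ₋₁ + qₖ₋₂ (with p₋₁=1, p₋₂=0, q₋₁=0, q₋₂=1):
  k=0: a=7, p=7, q=1
  k=1: a=1, p=8, q=1
  k=2: a=7, p=63, q=8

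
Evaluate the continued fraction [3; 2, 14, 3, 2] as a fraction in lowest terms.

721/207

Fold from the inside: start with 2/1.
  3 + 1/2 = 7/2
  14 + 2/7 = 100/7
  2 + 7/100 = 207/100
  3 + 100/207 = 721/207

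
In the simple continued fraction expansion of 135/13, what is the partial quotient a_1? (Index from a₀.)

2

135 = 10·13 + 5   →  a_0 = 10
13 = 2·5 + 3   →  a_1 = 2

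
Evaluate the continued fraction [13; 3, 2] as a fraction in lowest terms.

93/7

Using pₖ = aₖpₖ₋₁ + pₖ₋₂ and qₖ = aₖqₖ₋₁ + qₖ₋₂:
  k=0: a=13, p=13, q=1
  k=1: a=3, p=40, q=3
  k=2: a=2, p=93, q=7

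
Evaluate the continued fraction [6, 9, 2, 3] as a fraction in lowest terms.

403/66

Fold from the inside: start with 3/1.
  2 + 1/3 = 7/3
  9 + 3/7 = 66/7
  6 + 7/66 = 403/66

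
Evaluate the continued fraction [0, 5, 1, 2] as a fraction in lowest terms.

3/17

Fold from the inside: start with 2/1.
  1 + 1/2 = 3/2
  5 + 2/3 = 17/3
  0 + 3/17 = 3/17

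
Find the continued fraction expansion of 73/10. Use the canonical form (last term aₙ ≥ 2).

[7; 3, 3]

73 = 7×10 + 3
10 = 3×3 + 1
3 = 3×1 + 0  (stop)
So 73/10 = [7; 3, 3].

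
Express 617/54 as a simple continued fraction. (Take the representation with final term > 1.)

[11; 2, 2, 1, 7]

617 = 11·54 + 23
54 = 2·23 + 8
23 = 2·8 + 7
8 = 1·7 + 1
7 = 7·1 + 0  (stop)
So 617/54 = [11; 2, 2, 1, 7].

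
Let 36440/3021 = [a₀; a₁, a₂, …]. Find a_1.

36440 = 12·3021 + 188   →  a_0 = 12
3021 = 16·188 + 13   →  a_1 = 16

16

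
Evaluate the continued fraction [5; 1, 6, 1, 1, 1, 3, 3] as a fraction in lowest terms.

1614/275

Using pₖ = aₖpₖ₋₁ + pₖ₋₂ and qₖ = aₖqₖ₋₁ + qₖ₋₂:
  k=0: a=5, p=5, q=1
  k=1: a=1, p=6, q=1
  k=2: a=6, p=41, q=7
  k=3: a=1, p=47, q=8
  k=4: a=1, p=88, q=15
  k=5: a=1, p=135, q=23
  k=6: a=3, p=493, q=84
  k=7: a=3, p=1614, q=275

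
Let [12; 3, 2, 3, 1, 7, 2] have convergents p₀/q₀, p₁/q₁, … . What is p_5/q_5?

2962/241

Using pₖ = aₖpₖ₋₁ + pₖ₋₂, qₖ = aₖqₖ₋₁ + qₖ₋₂ (with p₋₁=1, p₋₂=0, q₋₁=0, q₋₂=1):
  k=0: a=12, p=12, q=1
  k=1: a=3, p=37, q=3
  k=2: a=2, p=86, q=7
  k=3: a=3, p=295, q=24
  k=4: a=1, p=381, q=31
  k=5: a=7, p=2962, q=241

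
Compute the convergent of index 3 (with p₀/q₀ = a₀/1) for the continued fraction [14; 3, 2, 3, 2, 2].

Using pₖ = aₖpₖ₋₁ + pₖ₋₂, qₖ = aₖqₖ₋₁ + qₖ₋₂ (with p₋₁=1, p₋₂=0, q₋₁=0, q₋₂=1):
  k=0: a=14, p=14, q=1
  k=1: a=3, p=43, q=3
  k=2: a=2, p=100, q=7
  k=3: a=3, p=343, q=24

343/24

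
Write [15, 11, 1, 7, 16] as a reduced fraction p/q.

Fold from the inside: start with 16/1.
  7 + 1/16 = 113/16
  1 + 16/113 = 129/113
  11 + 113/129 = 1532/129
  15 + 129/1532 = 23109/1532

23109/1532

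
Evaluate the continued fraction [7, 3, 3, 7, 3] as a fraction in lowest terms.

1672/229

Fold from the inside: start with 3/1.
  7 + 1/3 = 22/3
  3 + 3/22 = 69/22
  3 + 22/69 = 229/69
  7 + 69/229 = 1672/229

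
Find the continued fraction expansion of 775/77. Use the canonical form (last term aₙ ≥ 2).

775 = 10×77 + 5
77 = 15×5 + 2
5 = 2×2 + 1
2 = 2×1 + 0  (stop)
So 775/77 = [10; 15, 2, 2].

[10; 15, 2, 2]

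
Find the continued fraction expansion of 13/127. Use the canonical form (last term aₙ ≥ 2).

13 = 0*127 + 13
127 = 9*13 + 10
13 = 1*10 + 3
10 = 3*3 + 1
3 = 3*1 + 0  (stop)
So 13/127 = [0; 9, 1, 3, 3].

[0; 9, 1, 3, 3]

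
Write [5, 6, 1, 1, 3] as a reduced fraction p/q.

Using pₖ = aₖpₖ₋₁ + pₖ₋₂ and qₖ = aₖqₖ₋₁ + qₖ₋₂:
  k=0: a=5, p=5, q=1
  k=1: a=6, p=31, q=6
  k=2: a=1, p=36, q=7
  k=3: a=1, p=67, q=13
  k=4: a=3, p=237, q=46

237/46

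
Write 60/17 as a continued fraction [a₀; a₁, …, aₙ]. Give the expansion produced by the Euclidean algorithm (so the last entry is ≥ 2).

[3; 1, 1, 8]

60 = 3·17 + 9
17 = 1·9 + 8
9 = 1·8 + 1
8 = 8·1 + 0  (stop)
So 60/17 = [3; 1, 1, 8].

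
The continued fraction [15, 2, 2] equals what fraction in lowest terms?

77/5

Fold from the inside: start with 2/1.
  2 + 1/2 = 5/2
  15 + 2/5 = 77/5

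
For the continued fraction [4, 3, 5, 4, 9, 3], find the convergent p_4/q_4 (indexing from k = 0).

Using pₖ = aₖpₖ₋₁ + pₖ₋₂, qₖ = aₖqₖ₋₁ + qₖ₋₂ (with p₋₁=1, p₋₂=0, q₋₁=0, q₋₂=1):
  k=0: a=4, p=4, q=1
  k=1: a=3, p=13, q=3
  k=2: a=5, p=69, q=16
  k=3: a=4, p=289, q=67
  k=4: a=9, p=2670, q=619

2670/619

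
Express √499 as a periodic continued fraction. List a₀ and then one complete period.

[22; 2, 1, 21, 1, 2, 44]

a₀ = ⌊√499⌋ = 22.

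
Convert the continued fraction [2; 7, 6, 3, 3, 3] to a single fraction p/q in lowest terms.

3186/1489

Using pₖ = aₖpₖ₋₁ + pₖ₋₂ and qₖ = aₖqₖ₋₁ + qₖ₋₂:
  k=0: a=2, p=2, q=1
  k=1: a=7, p=15, q=7
  k=2: a=6, p=92, q=43
  k=3: a=3, p=291, q=136
  k=4: a=3, p=965, q=451
  k=5: a=3, p=3186, q=1489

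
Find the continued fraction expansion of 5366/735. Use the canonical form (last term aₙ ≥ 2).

[7; 3, 3, 14, 2, 2]

5366 = 7×735 + 221
735 = 3×221 + 72
221 = 3×72 + 5
72 = 14×5 + 2
5 = 2×2 + 1
2 = 2×1 + 0  (stop)
So 5366/735 = [7; 3, 3, 14, 2, 2].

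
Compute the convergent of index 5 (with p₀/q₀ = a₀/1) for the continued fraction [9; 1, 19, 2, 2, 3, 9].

Using pₖ = aₖpₖ₋₁ + pₖ₋₂, qₖ = aₖqₖ₋₁ + qₖ₋₂ (with p₋₁=1, p₋₂=0, q₋₁=0, q₋₂=1):
  k=0: a=9, p=9, q=1
  k=1: a=1, p=10, q=1
  k=2: a=19, p=199, q=20
  k=3: a=2, p=408, q=41
  k=4: a=2, p=1015, q=102
  k=5: a=3, p=3453, q=347

3453/347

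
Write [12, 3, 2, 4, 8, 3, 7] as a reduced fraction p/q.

Fold from the inside: start with 7/1.
  3 + 1/7 = 22/7
  8 + 7/22 = 183/22
  4 + 22/183 = 754/183
  2 + 183/754 = 1691/754
  3 + 754/1691 = 5827/1691
  12 + 1691/5827 = 71615/5827

71615/5827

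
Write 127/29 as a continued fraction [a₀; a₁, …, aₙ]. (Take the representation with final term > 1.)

[4; 2, 1, 1, 1, 3]

127 = 4×29 + 11
29 = 2×11 + 7
11 = 1×7 + 4
7 = 1×4 + 3
4 = 1×3 + 1
3 = 3×1 + 0  (stop)
So 127/29 = [4; 2, 1, 1, 1, 3].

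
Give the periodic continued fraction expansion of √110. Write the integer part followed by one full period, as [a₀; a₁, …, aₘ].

a₀ = ⌊√110⌋ = 10.
With m₀=0, d₀=1 and mₖ₊₁ = dₖaₖ − mₖ, dₖ₊₁ = (n − mₖ₊₁²)/dₖ, aₖ₊₁ = ⌊(a₀+mₖ₊₁)/dₖ₊₁⌋:
  k=1: m=10, d=10, a=2
  k=2: m=10, d=1, a=20
d=1 and a=2a₀=20 at k=2, so the next step gives (m, d) = (10, 10) again — its k=1 value — and the period has length 2.

[10; 2, 20]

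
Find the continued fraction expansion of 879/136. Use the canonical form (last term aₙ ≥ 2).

879 = 6*136 + 63
136 = 2*63 + 10
63 = 6*10 + 3
10 = 3*3 + 1
3 = 3*1 + 0  (stop)
So 879/136 = [6; 2, 6, 3, 3].

[6; 2, 6, 3, 3]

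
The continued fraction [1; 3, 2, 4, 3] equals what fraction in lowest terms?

129/100

Fold from the inside: start with 3/1.
  4 + 1/3 = 13/3
  2 + 3/13 = 29/13
  3 + 13/29 = 100/29
  1 + 29/100 = 129/100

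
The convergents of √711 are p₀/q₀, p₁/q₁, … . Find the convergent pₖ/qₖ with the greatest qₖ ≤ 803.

√711 = [26; 1, 1, 1, 52, …] (period length 4).
Convergents:
  p_0/q_0 = 26/1
  p_1/q_1 = 27/1
  p_2/q_2 = 53/2
  p_3/q_3 = 80/3
  p_4/q_4 = 4213/158
  p_5/q_5 = 4293/161
  p_6/q_6 = 8506/319
  p_7/q_7 = 12799/480
  p_8/q_8 = 674054/25279
q_7 = 480 ≤ 803 < 25279 = q_8, so the answer is 12799/480.

12799/480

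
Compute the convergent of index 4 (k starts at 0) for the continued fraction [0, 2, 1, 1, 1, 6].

Using pₖ = aₖpₖ₋₁ + pₖ₋₂, qₖ = aₖqₖ₋₁ + qₖ₋₂ (with p₋₁=1, p₋₂=0, q₋₁=0, q₋₂=1):
  k=0: a=0, p=0, q=1
  k=1: a=2, p=1, q=2
  k=2: a=1, p=1, q=3
  k=3: a=1, p=2, q=5
  k=4: a=1, p=3, q=8

3/8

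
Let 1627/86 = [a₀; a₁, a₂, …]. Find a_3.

1627 = 18·86 + 79   →  a_0 = 18
86 = 1·79 + 7   →  a_1 = 1
79 = 11·7 + 2   →  a_2 = 11
7 = 3·2 + 1   →  a_3 = 3

3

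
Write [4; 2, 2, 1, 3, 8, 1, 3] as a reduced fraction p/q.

4149/938

Using pₖ = aₖpₖ₋₁ + pₖ₋₂ and qₖ = aₖqₖ₋₁ + qₖ₋₂:
  k=0: a=4, p=4, q=1
  k=1: a=2, p=9, q=2
  k=2: a=2, p=22, q=5
  k=3: a=1, p=31, q=7
  k=4: a=3, p=115, q=26
  k=5: a=8, p=951, q=215
  k=6: a=1, p=1066, q=241
  k=7: a=3, p=4149, q=938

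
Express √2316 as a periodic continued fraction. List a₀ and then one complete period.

[48; 8, 96]

a₀ = ⌊√2316⌋ = 48.
With m₀=0, d₀=1 and mₖ₊₁ = dₖaₖ − mₖ, dₖ₊₁ = (n − mₖ₊₁²)/dₖ, aₖ₊₁ = ⌊(a₀+mₖ₊₁)/dₖ₊₁⌋:
  k=1: m=48, d=12, a=8
  k=2: m=48, d=1, a=96
d=1 and a=2a₀=96 at k=2, so the next step gives (m, d) = (48, 12) again — its k=1 value — and the period has length 2.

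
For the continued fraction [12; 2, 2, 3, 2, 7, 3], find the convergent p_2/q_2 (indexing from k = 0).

62/5

Using pₖ = aₖpₖ₋₁ + pₖ₋₂, qₖ = aₖqₖ₋₁ + qₖ₋₂ (with p₋₁=1, p₋₂=0, q₋₁=0, q₋₂=1):
  k=0: a=12, p=12, q=1
  k=1: a=2, p=25, q=2
  k=2: a=2, p=62, q=5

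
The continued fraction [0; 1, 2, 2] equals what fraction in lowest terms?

Using pₖ = aₖpₖ₋₁ + pₖ₋₂ and qₖ = aₖqₖ₋₁ + qₖ₋₂:
  k=0: a=0, p=0, q=1
  k=1: a=1, p=1, q=1
  k=2: a=2, p=2, q=3
  k=3: a=2, p=5, q=7

5/7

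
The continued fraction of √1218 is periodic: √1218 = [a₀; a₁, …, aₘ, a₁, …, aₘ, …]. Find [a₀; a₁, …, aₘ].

a₀ = ⌊√1218⌋ = 34.
With m₀=0, d₀=1 and mₖ₊₁ = dₖaₖ − mₖ, dₖ₊₁ = (n − mₖ₊₁²)/dₖ, aₖ₊₁ = ⌊(a₀+mₖ₊₁)/dₖ₊₁⌋:
  k=1: m=34, d=62, a=1
  k=2: m=28, d=7, a=8
  k=3: m=28, d=62, a=1
  k=4: m=34, d=1, a=68
d=1 and a=2a₀=68 at k=4, so the next step gives (m, d) = (34, 62) again — its k=1 value — and the period has length 4.

[34; 1, 8, 1, 68]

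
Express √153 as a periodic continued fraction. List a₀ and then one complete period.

a₀ = ⌊√153⌋ = 12.

[12; 2, 1, 2, 2, 2, 1, 2, 24]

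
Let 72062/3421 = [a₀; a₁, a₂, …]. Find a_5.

3

72062 = 21·3421 + 221   →  a_0 = 21
3421 = 15·221 + 106   →  a_1 = 15
221 = 2·106 + 9   →  a_2 = 2
106 = 11·9 + 7   →  a_3 = 11
9 = 1·7 + 2   →  a_4 = 1
7 = 3·2 + 1   →  a_5 = 3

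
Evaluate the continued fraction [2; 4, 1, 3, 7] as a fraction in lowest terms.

Fold from the inside: start with 7/1.
  3 + 1/7 = 22/7
  1 + 7/22 = 29/22
  4 + 22/29 = 138/29
  2 + 29/138 = 305/138

305/138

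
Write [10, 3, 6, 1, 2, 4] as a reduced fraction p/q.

2827/274

Using pₖ = aₖpₖ₋₁ + pₖ₋₂ and qₖ = aₖqₖ₋₁ + qₖ₋₂:
  k=0: a=10, p=10, q=1
  k=1: a=3, p=31, q=3
  k=2: a=6, p=196, q=19
  k=3: a=1, p=227, q=22
  k=4: a=2, p=650, q=63
  k=5: a=4, p=2827, q=274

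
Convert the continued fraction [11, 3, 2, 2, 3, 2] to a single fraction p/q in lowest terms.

1502/133

Fold from the inside: start with 2/1.
  3 + 1/2 = 7/2
  2 + 2/7 = 16/7
  2 + 7/16 = 39/16
  3 + 16/39 = 133/39
  11 + 39/133 = 1502/133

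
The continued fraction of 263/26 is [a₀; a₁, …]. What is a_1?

8

263 = 10·26 + 3   →  a_0 = 10
26 = 8·3 + 2   →  a_1 = 8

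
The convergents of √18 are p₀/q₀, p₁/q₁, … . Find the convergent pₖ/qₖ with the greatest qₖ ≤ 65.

140/33

√18 = [4; 4, 8, …] (period length 2).
Convergents:
  p_0/q_0 = 4/1
  p_1/q_1 = 17/4
  p_2/q_2 = 140/33
  p_3/q_3 = 577/136
q_2 = 33 ≤ 65 < 136 = q_3, so the answer is 140/33.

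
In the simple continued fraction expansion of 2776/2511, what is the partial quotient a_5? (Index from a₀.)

2776 = 1·2511 + 265   →  a_0 = 1
2511 = 9·265 + 126   →  a_1 = 9
265 = 2·126 + 13   →  a_2 = 2
126 = 9·13 + 9   →  a_3 = 9
13 = 1·9 + 4   →  a_4 = 1
9 = 2·4 + 1   →  a_5 = 2

2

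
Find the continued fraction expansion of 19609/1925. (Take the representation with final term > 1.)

[10; 5, 2, 1, 3, 5, 6]

19609 = 10*1925 + 359
1925 = 5*359 + 130
359 = 2*130 + 99
130 = 1*99 + 31
99 = 3*31 + 6
31 = 5*6 + 1
6 = 6*1 + 0  (stop)
So 19609/1925 = [10; 5, 2, 1, 3, 5, 6].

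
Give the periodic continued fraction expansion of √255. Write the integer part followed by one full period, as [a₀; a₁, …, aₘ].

a₀ = ⌊√255⌋ = 15.
With m₀=0, d₀=1 and mₖ₊₁ = dₖaₖ − mₖ, dₖ₊₁ = (n − mₖ₊₁²)/dₖ, aₖ₊₁ = ⌊(a₀+mₖ₊₁)/dₖ₊₁⌋:
  k=1: m=15, d=30, a=1
  k=2: m=15, d=1, a=30
d=1 and a=2a₀=30 at k=2, so the next step gives (m, d) = (15, 30) again — its k=1 value — and the period has length 2.

[15; 1, 30]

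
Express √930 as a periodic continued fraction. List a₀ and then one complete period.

a₀ = ⌊√930⌋ = 30.
With m₀=0, d₀=1 and mₖ₊₁ = dₖaₖ − mₖ, dₖ₊₁ = (n − mₖ₊₁²)/dₖ, aₖ₊₁ = ⌊(a₀+mₖ₊₁)/dₖ₊₁⌋:
  k=1: m=30, d=30, a=2
  k=2: m=30, d=1, a=60
d=1 and a=2a₀=60 at k=2, so the next step gives (m, d) = (30, 30) again — its k=1 value — and the period has length 2.

[30; 2, 60]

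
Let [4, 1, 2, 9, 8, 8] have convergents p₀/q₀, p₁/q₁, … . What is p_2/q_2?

14/3

Using pₖ = aₖpₖ₋₁ + pₖ₋₂, qₖ = aₖqₖ₋₁ + qₖ₋₂ (with p₋₁=1, p₋₂=0, q₋₁=0, q₋₂=1):
  k=0: a=4, p=4, q=1
  k=1: a=1, p=5, q=1
  k=2: a=2, p=14, q=3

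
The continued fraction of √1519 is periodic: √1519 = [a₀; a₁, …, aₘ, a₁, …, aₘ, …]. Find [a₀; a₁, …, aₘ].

a₀ = ⌊√1519⌋ = 38.
With m₀=0, d₀=1 and mₖ₊₁ = dₖaₖ − mₖ, dₖ₊₁ = (n − mₖ₊₁²)/dₖ, aₖ₊₁ = ⌊(a₀+mₖ₊₁)/dₖ₊₁⌋:
  k=1: m=38, d=75, a=1
  k=2: m=37, d=2, a=37
  k=3: m=37, d=75, a=1
  k=4: m=38, d=1, a=76
d=1 and a=2a₀=76 at k=4, so the next step gives (m, d) = (38, 75) again — its k=1 value — and the period has length 4.

[38; 1, 37, 1, 76]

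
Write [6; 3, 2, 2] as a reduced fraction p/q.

Fold from the inside: start with 2/1.
  2 + 1/2 = 5/2
  3 + 2/5 = 17/5
  6 + 5/17 = 107/17

107/17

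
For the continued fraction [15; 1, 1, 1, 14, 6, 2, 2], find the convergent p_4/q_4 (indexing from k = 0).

Using pₖ = aₖpₖ₋₁ + pₖ₋₂, qₖ = aₖqₖ₋₁ + qₖ₋₂ (with p₋₁=1, p₋₂=0, q₋₁=0, q₋₂=1):
  k=0: a=15, p=15, q=1
  k=1: a=1, p=16, q=1
  k=2: a=1, p=31, q=2
  k=3: a=1, p=47, q=3
  k=4: a=14, p=689, q=44

689/44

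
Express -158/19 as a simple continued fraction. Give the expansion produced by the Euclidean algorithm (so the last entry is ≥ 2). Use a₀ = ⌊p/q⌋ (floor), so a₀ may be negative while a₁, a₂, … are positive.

[-9; 1, 2, 6]

-158 = -9·19 + 13
19 = 1·13 + 6
13 = 2·6 + 1
6 = 6·1 + 0  (stop)
So -158/19 = [-9; 1, 2, 6].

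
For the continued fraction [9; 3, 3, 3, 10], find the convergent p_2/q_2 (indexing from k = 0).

93/10

Using pₖ = aₖpₖ₋₁ + pₖ₋₂, qₖ = aₖqₖ₋₁ + qₖ₋₂ (with p₋₁=1, p₋₂=0, q₋₁=0, q₋₂=1):
  k=0: a=9, p=9, q=1
  k=1: a=3, p=28, q=3
  k=2: a=3, p=93, q=10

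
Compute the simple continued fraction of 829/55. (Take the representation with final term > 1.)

829 = 15·55 + 4
55 = 13·4 + 3
4 = 1·3 + 1
3 = 3·1 + 0  (stop)
So 829/55 = [15; 13, 1, 3].

[15; 13, 1, 3]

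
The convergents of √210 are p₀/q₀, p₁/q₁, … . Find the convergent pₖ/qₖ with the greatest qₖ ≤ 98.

826/57

√210 = [14; 2, 28, …] (period length 2).
Convergents:
  p_0/q_0 = 14/1
  p_1/q_1 = 29/2
  p_2/q_2 = 826/57
  p_3/q_3 = 1681/116
q_2 = 57 ≤ 98 < 116 = q_3, so the answer is 826/57.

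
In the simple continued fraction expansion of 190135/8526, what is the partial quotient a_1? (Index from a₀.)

190135 = 22·8526 + 2563   →  a_0 = 22
8526 = 3·2563 + 837   →  a_1 = 3

3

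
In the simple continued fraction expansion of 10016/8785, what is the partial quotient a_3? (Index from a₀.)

10016 = 1·8785 + 1231   →  a_0 = 1
8785 = 7·1231 + 168   →  a_1 = 7
1231 = 7·168 + 55   →  a_2 = 7
168 = 3·55 + 3   →  a_3 = 3

3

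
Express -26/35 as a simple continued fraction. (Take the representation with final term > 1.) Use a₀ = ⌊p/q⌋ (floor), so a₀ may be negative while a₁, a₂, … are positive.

[-1; 3, 1, 8]

-26 = -1*35 + 9
35 = 3*9 + 8
9 = 1*8 + 1
8 = 8*1 + 0  (stop)
So -26/35 = [-1; 3, 1, 8].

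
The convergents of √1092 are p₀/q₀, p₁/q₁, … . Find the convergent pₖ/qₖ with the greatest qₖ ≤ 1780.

√1092 = [33; 22, 66, …] (period length 2).
Convergents:
  p_0/q_0 = 33/1
  p_1/q_1 = 727/22
  p_2/q_2 = 48015/1453
  p_3/q_3 = 1057057/31988
q_2 = 1453 ≤ 1780 < 31988 = q_3, so the answer is 48015/1453.

48015/1453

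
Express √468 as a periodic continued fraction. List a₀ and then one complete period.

a₀ = ⌊√468⌋ = 21.
With m₀=0, d₀=1 and mₖ₊₁ = dₖaₖ − mₖ, dₖ₊₁ = (n − mₖ₊₁²)/dₖ, aₖ₊₁ = ⌊(a₀+mₖ₊₁)/dₖ₊₁⌋:
  k=1: m=21, d=27, a=1
  k=2: m=6, d=16, a=1
  k=3: m=10, d=23, a=1
  k=4: m=13, d=13, a=2
  k=5: m=13, d=23, a=1
  k=6: m=10, d=16, a=1
  k=7: m=6, d=27, a=1
  k=8: m=21, d=1, a=42
d=1 and a=2a₀=42 at k=8, so the next step gives (m, d) = (21, 27) again — its k=1 value — and the period has length 8.

[21; 1, 1, 1, 2, 1, 1, 1, 42]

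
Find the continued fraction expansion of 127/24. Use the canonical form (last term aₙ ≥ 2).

[5; 3, 2, 3]

127 = 5×24 + 7
24 = 3×7 + 3
7 = 2×3 + 1
3 = 3×1 + 0  (stop)
So 127/24 = [5; 3, 2, 3].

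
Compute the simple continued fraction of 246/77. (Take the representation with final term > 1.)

246 = 3·77 + 15
77 = 5·15 + 2
15 = 7·2 + 1
2 = 2·1 + 0  (stop)
So 246/77 = [3; 5, 7, 2].

[3; 5, 7, 2]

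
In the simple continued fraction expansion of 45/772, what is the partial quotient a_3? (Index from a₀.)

45 = 0·772 + 45   →  a_0 = 0
772 = 17·45 + 7   →  a_1 = 17
45 = 6·7 + 3   →  a_2 = 6
7 = 2·3 + 1   →  a_3 = 2

2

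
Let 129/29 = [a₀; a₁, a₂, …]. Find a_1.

2

129 = 4·29 + 13   →  a_0 = 4
29 = 2·13 + 3   →  a_1 = 2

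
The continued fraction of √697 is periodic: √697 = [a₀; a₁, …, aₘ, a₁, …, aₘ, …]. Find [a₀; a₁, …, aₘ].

[26; 2, 2, 52]

a₀ = ⌊√697⌋ = 26.
With m₀=0, d₀=1 and mₖ₊₁ = dₖaₖ − mₖ, dₖ₊₁ = (n − mₖ₊₁²)/dₖ, aₖ₊₁ = ⌊(a₀+mₖ₊₁)/dₖ₊₁⌋:
  k=1: m=26, d=21, a=2
  k=2: m=16, d=21, a=2
  k=3: m=26, d=1, a=52
d=1 and a=2a₀=52 at k=3, so the next step gives (m, d) = (26, 21) again — its k=1 value — and the period has length 3.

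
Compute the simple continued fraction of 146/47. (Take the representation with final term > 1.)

146 = 3×47 + 5
47 = 9×5 + 2
5 = 2×2 + 1
2 = 2×1 + 0  (stop)
So 146/47 = [3; 9, 2, 2].

[3; 9, 2, 2]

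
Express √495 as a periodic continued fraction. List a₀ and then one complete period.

[22; 4, 44]

a₀ = ⌊√495⌋ = 22.
With m₀=0, d₀=1 and mₖ₊₁ = dₖaₖ − mₖ, dₖ₊₁ = (n − mₖ₊₁²)/dₖ, aₖ₊₁ = ⌊(a₀+mₖ₊₁)/dₖ₊₁⌋:
  k=1: m=22, d=11, a=4
  k=2: m=22, d=1, a=44
d=1 and a=2a₀=44 at k=2, so the next step gives (m, d) = (22, 11) again — its k=1 value — and the period has length 2.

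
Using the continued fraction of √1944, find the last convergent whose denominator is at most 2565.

√1944 = [44; 11, 88, …] (period length 2).
Convergents:
  p_0/q_0 = 44/1
  p_1/q_1 = 485/11
  p_2/q_2 = 42724/969
  p_3/q_3 = 470449/10670
q_2 = 969 ≤ 2565 < 10670 = q_3, so the answer is 42724/969.

42724/969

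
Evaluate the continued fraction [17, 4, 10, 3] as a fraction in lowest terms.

2190/127

Fold from the inside: start with 3/1.
  10 + 1/3 = 31/3
  4 + 3/31 = 127/31
  17 + 31/127 = 2190/127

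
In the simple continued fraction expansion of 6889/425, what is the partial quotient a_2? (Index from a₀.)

6889 = 16·425 + 89   →  a_0 = 16
425 = 4·89 + 69   →  a_1 = 4
89 = 1·69 + 20   →  a_2 = 1

1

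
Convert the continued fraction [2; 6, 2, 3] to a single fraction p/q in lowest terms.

Using pₖ = aₖpₖ₋₁ + pₖ₋₂ and qₖ = aₖqₖ₋₁ + qₖ₋₂:
  k=0: a=2, p=2, q=1
  k=1: a=6, p=13, q=6
  k=2: a=2, p=28, q=13
  k=3: a=3, p=97, q=45

97/45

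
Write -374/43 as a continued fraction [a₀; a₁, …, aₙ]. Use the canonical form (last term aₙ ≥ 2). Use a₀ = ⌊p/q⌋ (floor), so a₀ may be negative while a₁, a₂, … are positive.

[-9; 3, 3, 4]

-374 = -9·43 + 13
43 = 3·13 + 4
13 = 3·4 + 1
4 = 4·1 + 0  (stop)
So -374/43 = [-9; 3, 3, 4].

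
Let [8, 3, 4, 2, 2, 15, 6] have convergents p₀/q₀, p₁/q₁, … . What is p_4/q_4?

Using pₖ = aₖpₖ₋₁ + pₖ₋₂, qₖ = aₖqₖ₋₁ + qₖ₋₂ (with p₋₁=1, p₋₂=0, q₋₁=0, q₋₂=1):
  k=0: a=8, p=8, q=1
  k=1: a=3, p=25, q=3
  k=2: a=4, p=108, q=13
  k=3: a=2, p=241, q=29
  k=4: a=2, p=590, q=71

590/71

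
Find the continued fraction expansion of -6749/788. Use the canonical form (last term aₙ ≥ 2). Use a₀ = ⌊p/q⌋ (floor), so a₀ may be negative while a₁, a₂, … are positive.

-6749 = -9×788 + 343
788 = 2×343 + 102
343 = 3×102 + 37
102 = 2×37 + 28
37 = 1×28 + 9
28 = 3×9 + 1
9 = 9×1 + 0  (stop)
So -6749/788 = [-9; 2, 3, 2, 1, 3, 9].

[-9; 2, 3, 2, 1, 3, 9]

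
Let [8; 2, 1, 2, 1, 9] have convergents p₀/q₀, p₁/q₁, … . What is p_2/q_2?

Using pₖ = aₖpₖ₋₁ + pₖ₋₂, qₖ = aₖqₖ₋₁ + qₖ₋₂ (with p₋₁=1, p₋₂=0, q₋₁=0, q₋₂=1):
  k=0: a=8, p=8, q=1
  k=1: a=2, p=17, q=2
  k=2: a=1, p=25, q=3

25/3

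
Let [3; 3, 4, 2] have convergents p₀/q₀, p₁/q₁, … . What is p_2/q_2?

43/13

Using pₖ = aₖpₖ₋₁ + pₖ₋₂, qₖ = aₖqₖ₋₁ + qₖ₋₂ (with p₋₁=1, p₋₂=0, q₋₁=0, q₋₂=1):
  k=0: a=3, p=3, q=1
  k=1: a=3, p=10, q=3
  k=2: a=4, p=43, q=13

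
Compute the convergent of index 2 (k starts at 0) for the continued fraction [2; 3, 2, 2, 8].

16/7

Using pₖ = aₖpₖ₋₁ + pₖ₋₂, qₖ = aₖqₖ₋₁ + qₖ₋₂ (with p₋₁=1, p₋₂=0, q₋₁=0, q₋₂=1):
  k=0: a=2, p=2, q=1
  k=1: a=3, p=7, q=3
  k=2: a=2, p=16, q=7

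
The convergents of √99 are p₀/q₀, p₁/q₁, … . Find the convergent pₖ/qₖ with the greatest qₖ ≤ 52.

199/20

√99 = [9; 1, 18, …] (period length 2).
Convergents:
  p_0/q_0 = 9/1
  p_1/q_1 = 10/1
  p_2/q_2 = 189/19
  p_3/q_3 = 199/20
  p_4/q_4 = 3771/379
q_3 = 20 ≤ 52 < 379 = q_4, so the answer is 199/20.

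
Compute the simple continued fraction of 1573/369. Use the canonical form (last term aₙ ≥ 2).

1573 = 4·369 + 97
369 = 3·97 + 78
97 = 1·78 + 19
78 = 4·19 + 2
19 = 9·2 + 1
2 = 2·1 + 0  (stop)
So 1573/369 = [4; 3, 1, 4, 9, 2].

[4; 3, 1, 4, 9, 2]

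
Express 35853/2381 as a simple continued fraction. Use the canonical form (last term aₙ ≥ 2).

35853 = 15*2381 + 138
2381 = 17*138 + 35
138 = 3*35 + 33
35 = 1*33 + 2
33 = 16*2 + 1
2 = 2*1 + 0  (stop)
So 35853/2381 = [15; 17, 3, 1, 16, 2].

[15; 17, 3, 1, 16, 2]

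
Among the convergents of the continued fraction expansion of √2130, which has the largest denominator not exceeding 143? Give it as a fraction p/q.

√2130 = [46; 6, 1, 1, 2, 1, 1, 6, 92, …] (period length 8).
Convergents:
  p_0/q_0 = 46/1
  p_1/q_1 = 277/6
  p_2/q_2 = 323/7
  p_3/q_3 = 600/13
  p_4/q_4 = 1523/33
  p_5/q_5 = 2123/46
  p_6/q_6 = 3646/79
  p_7/q_7 = 23999/520
q_6 = 79 ≤ 143 < 520 = q_7, so the answer is 3646/79.

3646/79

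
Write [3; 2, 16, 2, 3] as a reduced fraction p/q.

826/237

Using pₖ = aₖpₖ₋₁ + pₖ₋₂ and qₖ = aₖqₖ₋₁ + qₖ₋₂:
  k=0: a=3, p=3, q=1
  k=1: a=2, p=7, q=2
  k=2: a=16, p=115, q=33
  k=3: a=2, p=237, q=68
  k=4: a=3, p=826, q=237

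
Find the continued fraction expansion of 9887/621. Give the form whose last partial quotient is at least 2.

9887 = 15·621 + 572
621 = 1·572 + 49
572 = 11·49 + 33
49 = 1·33 + 16
33 = 2·16 + 1
16 = 16·1 + 0  (stop)
So 9887/621 = [15; 1, 11, 1, 2, 16].

[15; 1, 11, 1, 2, 16]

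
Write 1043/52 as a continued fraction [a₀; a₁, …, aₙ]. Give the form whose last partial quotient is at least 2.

1043 = 20*52 + 3
52 = 17*3 + 1
3 = 3*1 + 0  (stop)
So 1043/52 = [20; 17, 3].

[20; 17, 3]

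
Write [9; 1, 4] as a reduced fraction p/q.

49/5

Using pₖ = aₖpₖ₋₁ + pₖ₋₂ and qₖ = aₖqₖ₋₁ + qₖ₋₂:
  k=0: a=9, p=9, q=1
  k=1: a=1, p=10, q=1
  k=2: a=4, p=49, q=5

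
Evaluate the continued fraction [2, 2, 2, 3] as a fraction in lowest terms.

Using pₖ = aₖpₖ₋₁ + pₖ₋₂ and qₖ = aₖqₖ₋₁ + qₖ₋₂:
  k=0: a=2, p=2, q=1
  k=1: a=2, p=5, q=2
  k=2: a=2, p=12, q=5
  k=3: a=3, p=41, q=17

41/17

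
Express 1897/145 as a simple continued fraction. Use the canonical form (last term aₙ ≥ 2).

[13; 12, 12]

1897 = 13*145 + 12
145 = 12*12 + 1
12 = 12*1 + 0  (stop)
So 1897/145 = [13; 12, 12].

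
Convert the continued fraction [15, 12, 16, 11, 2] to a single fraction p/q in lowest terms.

67315/4463

Using pₖ = aₖpₖ₋₁ + pₖ₋₂ and qₖ = aₖqₖ₋₁ + qₖ₋₂:
  k=0: a=15, p=15, q=1
  k=1: a=12, p=181, q=12
  k=2: a=16, p=2911, q=193
  k=3: a=11, p=32202, q=2135
  k=4: a=2, p=67315, q=4463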